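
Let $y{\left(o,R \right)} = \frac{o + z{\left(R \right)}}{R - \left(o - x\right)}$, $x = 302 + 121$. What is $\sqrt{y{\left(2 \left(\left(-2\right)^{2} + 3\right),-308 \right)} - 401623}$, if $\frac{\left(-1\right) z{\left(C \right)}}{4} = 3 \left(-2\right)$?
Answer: $\frac{i \sqrt{4096952385}}{101} \approx 633.74 i$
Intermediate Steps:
$x = 423$
$z{\left(C \right)} = 24$ ($z{\left(C \right)} = - 4 \cdot 3 \left(-2\right) = \left(-4\right) \left(-6\right) = 24$)
$y{\left(o,R \right)} = \frac{24 + o}{423 + R - o}$ ($y{\left(o,R \right)} = \frac{o + 24}{R - \left(-423 + o\right)} = \frac{24 + o}{423 + R - o}$)
$\sqrt{y{\left(2 \left(\left(-2\right)^{2} + 3\right),-308 \right)} - 401623} = \sqrt{\frac{24 + 2 \left(\left(-2\right)^{2} + 3\right)}{423 - 308 - 2 \left(\left(-2\right)^{2} + 3\right)} - 401623} = \sqrt{\frac{24 + 2 \left(4 + 3\right)}{423 - 308 - 2 \left(4 + 3\right)} - 401623} = \sqrt{\frac{24 + 2 \cdot 7}{423 - 308 - 2 \cdot 7} - 401623} = \sqrt{\frac{24 + 14}{423 - 308 - 14} - 401623} = \sqrt{\frac{1}{423 - 308 - 14} \cdot 38 - 401623} = \sqrt{\frac{1}{101} \cdot 38 - 401623} = \sqrt{\frac{38}{101} - 401623} = \sqrt{- \frac{40563885}{101}} = \frac{i \sqrt{4096952385}}{101}$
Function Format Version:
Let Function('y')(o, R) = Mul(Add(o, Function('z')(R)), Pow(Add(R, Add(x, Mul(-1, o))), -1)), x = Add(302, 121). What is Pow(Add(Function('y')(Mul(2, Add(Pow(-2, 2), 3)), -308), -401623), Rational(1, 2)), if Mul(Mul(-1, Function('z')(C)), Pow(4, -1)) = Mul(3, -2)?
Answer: Mul(Rational(1, 101), I, Pow(4096952385, Rational(1, 2))) ≈ Mul(633.74, I)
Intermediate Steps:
x = 423
Function('z')(C) = 24 (Function('z')(C) = Mul(-4, Mul(3, -2)) = Mul(-4, -6) = 24)
Function('y')(o, R) = Mul(Pow(Add(423, R, Mul(-1, o)), -1), Add(24, o)) (Function('y')(o, R) = Mul(Add(o, 24), Pow(Add(R, Add(423, Mul(-1, o))), -1)) = Mul(Add(24, o), Pow(Add(423, R, Mul(-1, o)), -1)) = Mul(Pow(Add(423, R, Mul(-1, o)), -1), Add(24, o)))
Pow(Add(Function('y')(Mul(2, Add(Pow(-2, 2), 3)), -308), -401623), Rational(1, 2)) = Pow(Add(Mul(Pow(Add(423, -308, Mul(-1, Mul(2, Add(Pow(-2, 2), 3)))), -1), Add(24, Mul(2, Add(Pow(-2, 2), 3)))), -401623), Rational(1, 2)) = Pow(Add(Mul(Pow(Add(423, -308, Mul(-1, Mul(2, Add(4, 3)))), -1), Add(24, Mul(2, Add(4, 3)))), -401623), Rational(1, 2)) = Pow(Add(Mul(Pow(Add(423, -308, Mul(-1, Mul(2, 7))), -1), Add(24, Mul(2, 7))), -401623), Rational(1, 2)) = Pow(Add(Mul(Pow(Add(423, -308, Mul(-1, 14)), -1), Add(24, 14)), -401623), Rational(1, 2)) = Pow(Add(Mul(Pow(Add(423, -308, -14), -1), 38), -401623), Rational(1, 2)) = Pow(Add(Mul(Pow(101, -1), 38), -401623), Rational(1, 2)) = Pow(Add(Mul(Rational(1, 101), 38), -401623), Rational(1, 2)) = Pow(Add(Rational(38, 101), -401623), Rational(1, 2)) = Pow(Rational(-40563885, 101), Rational(1, 2)) = Mul(Rational(1, 101), I, Pow(4096952385, Rational(1, 2)))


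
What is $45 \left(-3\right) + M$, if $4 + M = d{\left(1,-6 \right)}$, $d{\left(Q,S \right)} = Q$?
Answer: $-138$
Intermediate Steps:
$M = -3$ ($M = -4 + 1 = -3$)
$45 \left(-3\right) + M = 45 \left(-3\right) - 3 = -135 - 3 = -138$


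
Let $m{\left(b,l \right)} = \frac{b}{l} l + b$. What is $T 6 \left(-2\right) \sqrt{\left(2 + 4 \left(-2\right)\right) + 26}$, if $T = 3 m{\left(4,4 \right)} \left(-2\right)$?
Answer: $1152 \sqrt{5} \approx 2575.9$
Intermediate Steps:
$m{\left(b,l \right)} = 2 b$ ($m{\left(b,l \right)} = b + b = 2 b$)
$T = -48$ ($T = 3 \cdot 2 \cdot 4 \left(-2\right) = 3 \cdot 8 \left(-2\right) = 24 \left(-2\right) = -48$)
$T 6 \left(-2\right) \sqrt{\left(2 + 4 \left(-2\right)\right) + 26} = \left(-48\right) 6 \left(-2\right) \sqrt{\left(2 + 4 \left(-2\right)\right) + 26} = \left(-288\right) \left(-2\right) \sqrt{\left(2 - 8\right) + 26} = 576 \sqrt{-6 + 26} = 576 \sqrt{20} = 576 \cdot 2 \sqrt{5} = 1152 \sqrt{5}$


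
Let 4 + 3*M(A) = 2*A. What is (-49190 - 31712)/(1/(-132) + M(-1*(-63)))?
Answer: -3559688/1789 ≈ -1989.8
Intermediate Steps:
M(A) = -4/3 + 2*A/3 (M(A) = -4/3 + (2*A)/3 = -4/3 + 2*A/3)
(-49190 - 31712)/(1/(-132) + M(-1*(-63))) = (-49190 - 31712)/(1/(-132) + (-4/3 + 2*(-1*(-63))/3)) = -80902/(-1/132 + (-4/3 + (2/3)*63)) = -80902/(-1/132 + (-4/3 + 42)) = -80902/(-1/132 + 122/3) = -80902/1789/44 = -80902*44/1789 = -3559688/1789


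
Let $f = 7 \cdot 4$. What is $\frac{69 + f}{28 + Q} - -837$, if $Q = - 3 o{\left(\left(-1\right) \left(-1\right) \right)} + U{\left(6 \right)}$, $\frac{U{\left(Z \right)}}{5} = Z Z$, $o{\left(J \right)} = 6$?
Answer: $\frac{159127}{190} \approx 837.51$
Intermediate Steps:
$f = 28$
$U{\left(Z \right)} = 5 Z^{2}$ ($U{\left(Z \right)} = 5 Z Z = 5 Z^{2}$)
$Q = 162$ ($Q = \left(-3\right) 6 + 5 \cdot 6^{2} = -18 + 5 \cdot 36 = -18 + 180 = 162$)
$\frac{69 + f}{28 + Q} - -837 = \frac{69 + 28}{28 + 162} - -837 = \frac{97}{190} + 837 = \frac{159127}{190}$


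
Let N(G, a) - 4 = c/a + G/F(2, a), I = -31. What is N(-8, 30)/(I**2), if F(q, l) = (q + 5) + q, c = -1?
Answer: 277/86490 ≈ 0.0032027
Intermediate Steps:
F(q, l) = 5 + 2*q (F(q, l) = (5 + q) + q = 5 + 2*q)
N(G, a) = 4 - 1/a + G/9 (N(G, a) = 4 + (-1/a + G/(5 + 2*2)) = 4 + (-1/a + G/(5 + 4)) = 4 + (-1/a + G/9) = 4 - 1/a + G/9)
N(-8, 30)/(I**2) = (4 - 1/30 + (1/9)*(-8))/((-31)**2) = (4 - 1*1/30 - 8/9)/961 = (4 - 1/30 - 8/9)*(1/961) = (277/90)*(1/961) = 277/86490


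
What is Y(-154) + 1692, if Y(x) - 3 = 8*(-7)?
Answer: 1639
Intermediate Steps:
Y(x) = -53 (Y(x) = 3 + 8*(-7) = 3 - 56 = -53)
Y(-154) + 1692 = -53 + 1692 = 1639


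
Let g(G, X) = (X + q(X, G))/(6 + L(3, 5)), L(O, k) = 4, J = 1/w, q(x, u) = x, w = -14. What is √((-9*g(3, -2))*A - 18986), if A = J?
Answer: I*√23258165/35 ≈ 137.79*I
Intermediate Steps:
J = -1/14 (J = 1/(-14) = -1/14 ≈ -0.071429)
g(G, X) = X/5 (g(G, X) = (X + X)/(6 + 4) = (2*X)/10 = (2*X)*(⅒) = X/5)
A = -1/14 ≈ -0.071429
√((-9*g(3, -2))*A - 18986) = √(-9*(-2)/5*(-1/14) - 18986) = √(-9*(-⅖)*(-1/14) - 18986) = √((18/5)*(-1/14) - 18986) = √(-9/35 - 18986) = √(-664519/35) = I*√23258165/35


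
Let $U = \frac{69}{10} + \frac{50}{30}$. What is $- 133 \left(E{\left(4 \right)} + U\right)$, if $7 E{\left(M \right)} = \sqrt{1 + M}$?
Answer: $- \frac{34181}{30} - 19 \sqrt{5} \approx -1181.9$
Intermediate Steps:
$E{\left(M \right)} = \frac{\sqrt{1 + M}}{7}$
$U = \frac{257}{30}$ ($U = 69 \cdot \frac{1}{10} + 50 \cdot \frac{1}{30} = \frac{69}{10} + \frac{5}{3} = \frac{257}{30} \approx 8.5667$)
$- 133 \left(E{\left(4 \right)} + U\right) = - 133 \left(\frac{\sqrt{1 + 4}}{7} + \frac{257}{30}\right) = - 133 \left(\frac{\sqrt{5}}{7} + \frac{257}{30}\right) = - 133 \left(\frac{257}{30} + \frac{\sqrt{5}}{7}\right) = - \frac{34181}{30} - 19 \sqrt{5}$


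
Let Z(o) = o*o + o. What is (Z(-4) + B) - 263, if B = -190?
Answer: -441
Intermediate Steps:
Z(o) = o + o**2 (Z(o) = o**2 + o = o + o**2)
(Z(-4) + B) - 263 = (-4*(1 - 4) - 190) - 263 = (-4*(-3) - 190) - 263 = (12 - 190) - 263 = -178 - 263 = -441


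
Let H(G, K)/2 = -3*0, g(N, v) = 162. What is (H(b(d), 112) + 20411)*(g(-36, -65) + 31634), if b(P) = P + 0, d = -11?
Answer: 648988156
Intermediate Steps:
b(P) = P
H(G, K) = 0 (H(G, K) = 2*(-3*0) = 2*0 = 0)
(H(b(d), 112) + 20411)*(g(-36, -65) + 31634) = (0 + 20411)*(162 + 31634) = 20411*31796 = 648988156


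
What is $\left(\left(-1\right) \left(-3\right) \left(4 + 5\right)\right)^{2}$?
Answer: $729$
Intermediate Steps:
$\left(\left(-1\right) \left(-3\right) \left(4 + 5\right)\right)^{2} = \left(3 \cdot 9\right)^{2} = 27^{2} = 729$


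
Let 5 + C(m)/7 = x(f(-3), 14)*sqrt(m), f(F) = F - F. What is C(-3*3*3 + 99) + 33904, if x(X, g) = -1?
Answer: 33869 - 42*sqrt(2) ≈ 33810.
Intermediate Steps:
f(F) = 0
C(m) = -35 - 7*sqrt(m) (C(m) = -35 + 7*(-sqrt(m)) = -35 - 7*sqrt(m))
C(-3*3*3 + 99) + 33904 = (-35 - 7*sqrt(-3*3*3 + 99)) + 33904 = (-35 - 7*sqrt(-9*3 + 99)) + 33904 = (-35 - 7*sqrt(-27 + 99)) + 33904 = (-35 - 42*sqrt(2)) + 33904 = 33869 - 42*sqrt(2)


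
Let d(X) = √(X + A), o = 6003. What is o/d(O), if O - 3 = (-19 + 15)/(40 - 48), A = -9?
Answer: -6003*I*√22/11 ≈ -2559.7*I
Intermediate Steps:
O = 7/2 (O = 3 + (-19 + 15)/(40 - 48) = 3 - 4/(-8) = 3 - 4*(-⅛) = 3 + ½ = 7/2 ≈ 3.5000)
d(X) = √(-9 + X) (d(X) = √(X - 9) = √(-9 + X))
o/d(O) = 6003/(√(-9 + 7/2)) = 6003/(√(-11/2)) = 6003/((I*√22/2)) = 6003*(-I*√22/11) = -6003*I*√22/11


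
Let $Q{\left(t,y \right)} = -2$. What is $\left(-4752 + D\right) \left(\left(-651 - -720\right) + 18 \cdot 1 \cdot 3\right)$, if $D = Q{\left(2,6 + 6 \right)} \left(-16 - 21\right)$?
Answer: $-575394$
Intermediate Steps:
$D = 74$ ($D = - 2 \left(-16 - 21\right) = \left(-2\right) \left(-37\right) = 74$)
$\left(-4752 + D\right) \left(\left(-651 - -720\right) + 18 \cdot 1 \cdot 3\right) = \left(-4752 + 74\right) \left(\left(-651 - -720\right) + 18 \cdot 1 \cdot 3\right) = - 4678 \left(\left(-651 + 720\right) + 18 \cdot 3\right) = - 4678 \left(69 + 54\right) = \left(-4678\right) 123 = -575394$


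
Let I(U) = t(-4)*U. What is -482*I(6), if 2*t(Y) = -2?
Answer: 2892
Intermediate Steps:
t(Y) = -1 (t(Y) = (1/2)*(-2) = -1)
I(U) = -U
-482*I(6) = -(-482)*6 = -482*(-6) = 2892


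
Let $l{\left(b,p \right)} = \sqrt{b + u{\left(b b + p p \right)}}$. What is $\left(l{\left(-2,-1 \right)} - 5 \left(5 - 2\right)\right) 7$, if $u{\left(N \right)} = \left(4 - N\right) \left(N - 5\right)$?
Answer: $-105 + 7 i \sqrt{2} \approx -105.0 + 9.8995 i$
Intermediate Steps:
$u{\left(N \right)} = \left(-5 + N\right) \left(4 - N\right)$ ($u{\left(N \right)} = \left(4 - N\right) \left(-5 + N\right) = \left(-5 + N\right) \left(4 - N\right)$)
$l{\left(b,p \right)} = \sqrt{-20 + b - \left(b^{2} + p^{2}\right)^{2} + 9 b^{2} + 9 p^{2}}$ ($l{\left(b,p \right)} = \sqrt{b - \left(20 + \left(b b + p p\right)^{2} - 9 \left(b b + p p\right)\right)} = \sqrt{b - \left(20 + \left(b^{2} + p^{2}\right)^{2} - 9 \left(b^{2} + p^{2}\right)\right)} = \sqrt{b - \left(20 + \left(b^{2} + p^{2}\right)^{2} - 9 b^{2} - 9 p^{2}\right)} = \sqrt{b + \left(-20 - \left(b^{2} + p^{2}\right)^{2} + 9 b^{2} + 9 p^{2}\right)} = \sqrt{-20 + b - \left(b^{2} + p^{2}\right)^{2} + 9 b^{2} + 9 p^{2}}$)
$\left(l{\left(-2,-1 \right)} - 5 \left(5 - 2\right)\right) 7 = \left(\sqrt{-20 - 2 - \left(\left(-2\right)^{2} + \left(-1\right)^{2}\right)^{2} + 9 \left(-2\right)^{2} + 9 \left(-1\right)^{2}} - 5 \left(5 - 2\right)\right) 7 = \left(\sqrt{-20 - 2 - \left(4 + 1\right)^{2} + 9 \cdot 4 + 9 \cdot 1} - 15\right) 7 = \left(\sqrt{-20 - 2 - 5^{2} + 36 + 9} - 15\right) 7 = \left(\sqrt{-20 - 2 - 25 + 36 + 9} - 15\right) 7 = \left(\sqrt{-2} - 15\right) 7 = \left(i \sqrt{2} - 15\right) 7 = \left(-15 + i \sqrt{2}\right) 7 = -105 + 7 i \sqrt{2}$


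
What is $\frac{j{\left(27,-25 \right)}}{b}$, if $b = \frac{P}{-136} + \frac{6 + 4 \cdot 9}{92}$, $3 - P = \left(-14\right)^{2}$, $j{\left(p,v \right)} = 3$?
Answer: $\frac{9384}{5867} \approx 1.5995$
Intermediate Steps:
$P = -193$ ($P = 3 - \left(-14\right)^{2} = 3 - 196 = -193$)
$b = \frac{5867}{3128}$ ($b = - \frac{193}{-136} + \frac{6 + 4 \cdot 9}{92} = \left(-193\right) \left(- \frac{1}{136}\right) + \left(6 + 36\right) \frac{1}{92} = \frac{193}{136} + 42 \cdot \frac{1}{92} = \frac{193}{136} + \frac{21}{46} = \frac{5867}{3128} \approx 1.8756$)
$\frac{j{\left(27,-25 \right)}}{b} = \frac{3}{\frac{5867}{3128}} = 3 \cdot \frac{3128}{5867} = \frac{9384}{5867}$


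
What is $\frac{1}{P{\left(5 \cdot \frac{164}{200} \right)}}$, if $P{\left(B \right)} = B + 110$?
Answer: $\frac{10}{1141} \approx 0.0087642$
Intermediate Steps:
$P{\left(B \right)} = 110 + B$
$\frac{1}{P{\left(5 \cdot \frac{164}{200} \right)}} = \frac{1}{110 + 5 \cdot \frac{164}{200}} = \frac{1}{110 + 5 \cdot 164 \cdot \frac{1}{200}} = \frac{1}{110 + 5 \cdot \frac{41}{50}} = \frac{1}{110 + \frac{41}{10}} = \frac{1}{\frac{1141}{10}} = \frac{10}{1141}$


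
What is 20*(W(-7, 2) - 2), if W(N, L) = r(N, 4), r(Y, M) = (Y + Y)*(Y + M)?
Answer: 800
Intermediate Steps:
r(Y, M) = 2*Y*(M + Y) (r(Y, M) = (2*Y)*(M + Y) = 2*Y*(M + Y))
W(N, L) = 2*N*(4 + N)
20*(W(-7, 2) - 2) = 20*(2*(-7)*(4 - 7) - 2) = 20*(2*(-7)*(-3) - 2) = 20*(42 - 2) = 20*40 = 800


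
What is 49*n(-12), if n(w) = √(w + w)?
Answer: 98*I*√6 ≈ 240.05*I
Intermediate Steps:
n(w) = √2*√w (n(w) = √(2*w) = √2*√w)
49*n(-12) = 49*(√2*√(-12)) = 49*(√2*(2*I*√3)) = 49*(2*I*√6) = 98*I*√6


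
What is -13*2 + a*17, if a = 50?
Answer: 824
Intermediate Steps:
-13*2 + a*17 = -13*2 + 50*17 = -26 + 850 = 824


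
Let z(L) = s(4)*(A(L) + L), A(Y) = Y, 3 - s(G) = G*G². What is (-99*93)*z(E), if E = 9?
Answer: 10109286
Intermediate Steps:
s(G) = 3 - G³ (s(G) = 3 - G*G² = 3 - G³)
z(L) = -122*L (z(L) = (3 - 1*4³)*(L + L) = (3 - 1*64)*(2*L) = (3 - 64)*(2*L) = -122*L)
(-99*93)*z(E) = (-99*93)*(-122*9) = -9207*(-1098) = 10109286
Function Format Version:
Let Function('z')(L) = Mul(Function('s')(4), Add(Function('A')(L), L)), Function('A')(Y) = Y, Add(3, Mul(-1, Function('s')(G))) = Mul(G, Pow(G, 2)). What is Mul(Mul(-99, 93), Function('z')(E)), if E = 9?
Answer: 10109286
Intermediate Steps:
Function('s')(G) = Add(3, Mul(-1, Pow(G, 3))) (Function('s')(G) = Add(3, Mul(-1, Mul(G, Pow(G, 2)))) = Add(3, Mul(-1, Pow(G, 3))))
Function('z')(L) = Mul(-122, L) (Function('z')(L) = Mul(Add(3, Mul(-1, Pow(4, 3))), Add(L, L)) = Mul(Add(3, Mul(-1, 64)), Mul(2, L)) = Mul(Add(3, -64), Mul(2, L)) = Mul(-61, Mul(2, L)) = Mul(-122, L))
Mul(Mul(-99, 93), Function('z')(E)) = Mul(Mul(-99, 93), Mul(-122, 9)) = Mul(-9207, -1098) = 10109286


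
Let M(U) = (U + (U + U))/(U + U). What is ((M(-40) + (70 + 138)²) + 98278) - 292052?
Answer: -301017/2 ≈ -1.5051e+5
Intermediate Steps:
M(U) = 3/2 (M(U) = (U + 2*U)/((2*U)) = (3*U)*(1/(2*U)) = 3/2)
((M(-40) + (70 + 138)²) + 98278) - 292052 = ((3/2 + (70 + 138)²) + 98278) - 292052 = ((3/2 + 208²) + 98278) - 292052 = ((3/2 + 43264) + 98278) - 292052 = (86531/2 + 98278) - 292052 = 283087/2 - 292052 = -301017/2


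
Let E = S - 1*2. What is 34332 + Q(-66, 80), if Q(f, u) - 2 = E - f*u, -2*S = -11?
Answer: 79235/2 ≈ 39618.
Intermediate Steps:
S = 11/2 (S = -1/2*(-11) = 11/2 ≈ 5.5000)
E = 7/2 (E = 11/2 - 1*2 = 11/2 - 2 = 7/2 ≈ 3.5000)
Q(f, u) = 11/2 - f*u (Q(f, u) = 2 + (7/2 - f*u) = 11/2 - f*u)
34332 + Q(-66, 80) = 34332 + (11/2 - 1*(-66)*80) = 34332 + (11/2 + 5280) = 34332 + 10571/2 = 79235/2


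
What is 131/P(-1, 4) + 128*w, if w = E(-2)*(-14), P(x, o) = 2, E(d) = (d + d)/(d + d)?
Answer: -3453/2 ≈ -1726.5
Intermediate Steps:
E(d) = 1 (E(d) = (2*d)/((2*d)) = (2*d)*(1/(2*d)) = 1)
w = -14 (w = 1*(-14) = -14)
131/P(-1, 4) + 128*w = 131/2 + 128*(-14) = 131*(½) - 1792 = 131/2 - 1792 = -3453/2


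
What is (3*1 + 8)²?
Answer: 121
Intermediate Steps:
(3*1 + 8)² = (3 + 8)² = 11² = 121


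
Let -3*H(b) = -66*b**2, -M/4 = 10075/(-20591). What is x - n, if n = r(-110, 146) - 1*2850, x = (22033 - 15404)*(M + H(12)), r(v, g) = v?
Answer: 432752935212/20591 ≈ 2.1017e+7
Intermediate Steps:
M = 40300/20591 (M = -40300/(-20591) = -40300*(-1)/20591 = -4*(-10075/20591) = 40300/20591 ≈ 1.9572)
H(b) = 22*b**2 (H(b) = -(-22)*b**2 = 22*b**2)
x = 432691985852/20591 (x = (22033 - 15404)*(40300/20591 + 22*12**2) = 6629*(40300/20591 + 22*144) = 6629*(40300/20591 + 3168) = 6629*(65272588/20591) = 432691985852/20591 ≈ 2.1014e+7)
n = -2960 (n = -110 - 1*2850 = -110 - 2850 = -2960)
x - n = 432691985852/20591 - 1*(-2960) = 432691985852/20591 + 2960 = 432752935212/20591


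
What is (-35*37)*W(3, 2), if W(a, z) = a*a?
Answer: -11655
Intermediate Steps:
W(a, z) = a**2
(-35*37)*W(3, 2) = -35*37*3**2 = -1295*9 = -11655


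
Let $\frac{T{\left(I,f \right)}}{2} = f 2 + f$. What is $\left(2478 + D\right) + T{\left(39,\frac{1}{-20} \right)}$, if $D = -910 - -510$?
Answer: $\frac{20777}{10} \approx 2077.7$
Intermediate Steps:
$T{\left(I,f \right)} = 6 f$ ($T{\left(I,f \right)} = 2 \left(f 2 + f\right) = 2 \left(2 f + f\right) = 2 \cdot 3 f = 6 f$)
$D = -400$ ($D = -910 + 510 = -400$)
$\left(2478 + D\right) + T{\left(39,\frac{1}{-20} \right)} = \left(2478 - 400\right) + \frac{6}{-20} = 2078 + 6 \left(- \frac{1}{20}\right) = 2078 - \frac{3}{10} = \frac{20777}{10}$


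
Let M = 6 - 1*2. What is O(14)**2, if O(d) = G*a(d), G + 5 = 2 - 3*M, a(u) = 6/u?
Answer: 2025/49 ≈ 41.327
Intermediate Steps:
M = 4 (M = 6 - 2 = 4)
G = -15 (G = -5 + (2 - 3*4) = -5 + (2 - 12) = -5 - 10 = -15)
O(d) = -90/d
O(14)**2 = (-90/14)**2 = (-90*1/14)**2 = (-45/7)**2 = 2025/49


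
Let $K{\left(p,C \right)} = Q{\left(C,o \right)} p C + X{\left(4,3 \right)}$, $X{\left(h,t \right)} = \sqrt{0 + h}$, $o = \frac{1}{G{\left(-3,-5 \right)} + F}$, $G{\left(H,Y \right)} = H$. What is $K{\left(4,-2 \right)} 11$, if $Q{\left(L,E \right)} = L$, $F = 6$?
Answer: $198$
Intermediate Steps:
$o = \frac{1}{3}$ ($o = \frac{1}{-3 + 6} = \frac{1}{3} \approx 0.33333$)
$X{\left(h,t \right)} = \sqrt{h}$
$K{\left(p,C \right)} = 2 + p C^{2}$ ($K{\left(p,C \right)} = C p C + \sqrt{4} = p C^{2} + 2 = 2 + p C^{2}$)
$K{\left(4,-2 \right)} 11 = \left(2 + 4 \left(-2\right)^{2}\right) 11 = \left(2 + 4 \cdot 4\right) 11 = \left(2 + 16\right) 11 = 18 \cdot 11 = 198$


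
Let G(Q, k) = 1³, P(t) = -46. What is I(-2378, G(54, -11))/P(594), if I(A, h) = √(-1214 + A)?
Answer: -I*√898/23 ≈ -1.3029*I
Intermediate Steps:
G(Q, k) = 1
I(-2378, G(54, -11))/P(594) = √(-1214 - 2378)/(-46) = √(-3592)*(-1/46) = (2*I*√898)*(-1/46) = -I*√898/23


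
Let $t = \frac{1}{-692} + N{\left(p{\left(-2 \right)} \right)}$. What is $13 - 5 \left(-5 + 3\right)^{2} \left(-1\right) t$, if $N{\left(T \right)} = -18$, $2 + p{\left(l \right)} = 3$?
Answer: $- \frac{809705}{173} \approx -4680.4$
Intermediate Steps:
$p{\left(l \right)} = 1$ ($p{\left(l \right)} = -2 + 3 = 1$)
$t = - \frac{12457}{692}$ ($t = \frac{1}{-692} - 18 = - \frac{1}{692} - 18 = - \frac{12457}{692} \approx -18.001$)
$13 - 5 \left(-5 + 3\right)^{2} \left(-1\right) t = 13 - 5 \left(-5 + 3\right)^{2} \left(-1\right) \left(- \frac{12457}{692}\right) = 13 - 5 \left(-2\right)^{2} \left(-1\right) \left(- \frac{12457}{692}\right) = 13 \left(-5\right) 4 \left(-1\right) \left(- \frac{12457}{692}\right) = 13 \left(\left(-20\right) \left(-1\right)\right) \left(- \frac{12457}{692}\right) = 13 \cdot 20 \left(- \frac{12457}{692}\right) = 260 \left(- \frac{12457}{692}\right) = - \frac{809705}{173}$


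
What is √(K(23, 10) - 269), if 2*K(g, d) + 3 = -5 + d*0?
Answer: I*√273 ≈ 16.523*I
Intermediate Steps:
K(g, d) = -4 (K(g, d) = -3/2 + (-5 + d*0)/2 = -3/2 + (-5 + 0)/2 = -3/2 + (½)*(-5) = -3/2 - 5/2 = -4)
√(K(23, 10) - 269) = √(-4 - 269) = √(-273) = I*√273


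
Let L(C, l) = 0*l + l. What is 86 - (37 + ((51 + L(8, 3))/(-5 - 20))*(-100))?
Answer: -167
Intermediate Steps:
L(C, l) = l (L(C, l) = 0 + l = l)
86 - (37 + ((51 + L(8, 3))/(-5 - 20))*(-100)) = 86 - (37 + ((51 + 3)/(-5 - 20))*(-100)) = 86 - (37 + (54/(-25))*(-100)) = 86 - (37 + (54*(-1/25))*(-100)) = 86 - (37 - 54/25*(-100)) = 86 - (37 + 216) = 86 - 1*253 = 86 - 253 = -167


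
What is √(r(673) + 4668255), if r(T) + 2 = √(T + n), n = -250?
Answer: √(4668253 + 3*√47) ≈ 2160.6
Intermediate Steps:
r(T) = -2 + √(-250 + T) (r(T) = -2 + √(T - 250) = -2 + √(-250 + T))
√(r(673) + 4668255) = √((-2 + √(-250 + 673)) + 4668255) = √((-2 + √423) + 4668255) = √((-2 + 3*√47) + 4668255) = √(4668253 + 3*√47)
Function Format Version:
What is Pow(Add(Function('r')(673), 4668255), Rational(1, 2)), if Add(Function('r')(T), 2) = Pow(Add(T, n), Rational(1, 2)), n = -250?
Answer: Pow(Add(4668253, Mul(3, Pow(47, Rational(1, 2)))), Rational(1, 2)) ≈ 2160.6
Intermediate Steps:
Function('r')(T) = Add(-2, Pow(Add(-250, T), Rational(1, 2))) (Function('r')(T) = Add(-2, Pow(Add(T, -250), Rational(1, 2))) = Add(-2, Pow(Add(-250, T), Rational(1, 2))))
Pow(Add(Function('r')(673), 4668255), Rational(1, 2)) = Pow(Add(Add(-2, Pow(Add(-250, 673), Rational(1, 2))), 4668255), Rational(1, 2)) = Pow(Add(Add(-2, Pow(423, Rational(1, 2))), 4668255), Rational(1, 2)) = Pow(Add(Add(-2, Mul(3, Pow(47, Rational(1, 2)))), 4668255), Rational(1, 2)) = Pow(Add(4668253, Mul(3, Pow(47, Rational(1, 2)))), Rational(1, 2))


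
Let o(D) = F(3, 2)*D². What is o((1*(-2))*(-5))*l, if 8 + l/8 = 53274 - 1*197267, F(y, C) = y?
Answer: -345602400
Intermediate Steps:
l = -1152008 (l = -64 + 8*(53274 - 1*197267) = -64 + 8*(53274 - 197267) = -64 + 8*(-143993) = -64 - 1151944 = -1152008)
o(D) = 3*D²
o((1*(-2))*(-5))*l = (3*((1*(-2))*(-5))²)*(-1152008) = (3*(-2*(-5))²)*(-1152008) = (3*10²)*(-1152008) = (3*100)*(-1152008) = 300*(-1152008) = -345602400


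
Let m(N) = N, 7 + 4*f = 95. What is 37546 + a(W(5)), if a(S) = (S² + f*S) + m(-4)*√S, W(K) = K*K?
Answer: 38701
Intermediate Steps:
f = 22 (f = -7/4 + (¼)*95 = -7/4 + 95/4 = 22)
W(K) = K²
a(S) = S² - 4*√S + 22*S (a(S) = (S² + 22*S) - 4*√S = S² - 4*√S + 22*S)
37546 + a(W(5)) = 37546 + ((5²)² - 4*√(5²) + 22*5²) = 37546 + (25² - 4*√25 + 22*25) = 37546 + (625 - 4*5 + 550) = 37546 + (625 - 20 + 550) = 37546 + 1155 = 38701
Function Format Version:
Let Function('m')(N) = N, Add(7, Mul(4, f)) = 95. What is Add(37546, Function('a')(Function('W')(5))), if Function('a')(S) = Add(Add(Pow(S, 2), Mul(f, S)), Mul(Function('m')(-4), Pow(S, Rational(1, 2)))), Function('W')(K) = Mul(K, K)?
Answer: 38701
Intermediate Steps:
f = 22 (f = Add(Rational(-7, 4), Mul(Rational(1, 4), 95)) = Add(Rational(-7, 4), Rational(95, 4)) = 22)
Function('W')(K) = Pow(K, 2)
Function('a')(S) = Add(Pow(S, 2), Mul(-4, Pow(S, Rational(1, 2))), Mul(22, S)) (Function('a')(S) = Add(Add(Pow(S, 2), Mul(22, S)), Mul(-4, Pow(S, Rational(1, 2)))) = Add(Pow(S, 2), Mul(-4, Pow(S, Rational(1, 2))), Mul(22, S)))
Add(37546, Function('a')(Function('W')(5))) = Add(37546, Add(Pow(Pow(5, 2), 2), Mul(-4, Pow(Pow(5, 2), Rational(1, 2))), Mul(22, Pow(5, 2)))) = Add(37546, Add(Pow(25, 2), Mul(-4, Pow(25, Rational(1, 2))), Mul(22, 25))) = Add(37546, Add(625, Mul(-4, 5), 550)) = Add(37546, Add(625, -20, 550)) = Add(37546, 1155) = 38701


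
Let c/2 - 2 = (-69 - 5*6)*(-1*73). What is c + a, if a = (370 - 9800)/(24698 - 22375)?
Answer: 1459848/101 ≈ 14454.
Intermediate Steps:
a = -410/101 (a = -9430/2323 = -9430*1/2323 = -410/101 ≈ -4.0594)
c = 14458 (c = 4 + 2*((-69 - 5*6)*(-1*73)) = 4 + 2*((-69 - 30)*(-73)) = 4 + 2*(-99*(-73)) = 4 + 2*7227 = 4 + 14454 = 14458)
c + a = 14458 - 410/101 = 1459848/101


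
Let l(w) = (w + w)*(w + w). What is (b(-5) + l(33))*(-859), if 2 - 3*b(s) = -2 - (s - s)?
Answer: -11228848/3 ≈ -3.7429e+6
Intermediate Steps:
b(s) = 4/3 (b(s) = ⅔ - (-2 - (s - s))/3 = ⅔ - (-2 - 1*0)/3 = ⅔ - (-2 + 0)/3 = ⅔ - ⅓*(-2) = ⅔ + ⅔ = 4/3)
l(w) = 4*w² (l(w) = (2*w)*(2*w) = 4*w²)
(b(-5) + l(33))*(-859) = (4/3 + 4*33²)*(-859) = (4/3 + 4*1089)*(-859) = (4/3 + 4356)*(-859) = (13072/3)*(-859) = -11228848/3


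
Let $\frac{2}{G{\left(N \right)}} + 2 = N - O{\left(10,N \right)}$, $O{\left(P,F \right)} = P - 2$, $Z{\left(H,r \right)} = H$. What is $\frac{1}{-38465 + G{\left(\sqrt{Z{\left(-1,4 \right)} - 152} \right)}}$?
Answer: $- \frac{9731665}{374329263529} + \frac{6 i \sqrt{17}}{374329263529} \approx -2.5998 \cdot 10^{-5} + 6.6088 \cdot 10^{-11} i$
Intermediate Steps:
$O{\left(P,F \right)} = -2 + P$ ($O{\left(P,F \right)} = P - 2 = -2 + P$)
$G{\left(N \right)} = \frac{2}{-10 + N}$ ($G{\left(N \right)} = \frac{2}{-2 + \left(N - \left(-2 + 10\right)\right)} = \frac{2}{-2 + \left(N - 8\right)} = \frac{2}{-2 + \left(-8 + N\right)} = \frac{2}{-10 + N}$)
$\frac{1}{-38465 + G{\left(\sqrt{Z{\left(-1,4 \right)} - 152} \right)}} = \frac{1}{-38465 + \frac{2}{-10 + \sqrt{-1 - 152}}} = \frac{1}{-38465 + \frac{2}{-10 + \sqrt{-153}}} = \frac{1}{-38465 + \frac{2}{-10 + 3 i \sqrt{17}}}$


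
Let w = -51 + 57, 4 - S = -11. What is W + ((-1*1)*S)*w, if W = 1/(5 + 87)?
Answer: -8279/92 ≈ -89.989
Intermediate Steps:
S = 15 (S = 4 - 1*(-11) = 4 + 11 = 15)
W = 1/92 ≈ 0.010870
w = 6
W + ((-1*1)*S)*w = 1/92 + (-1*1*15)*6 = 1/92 - 1*15*6 = 1/92 - 15*6 = 1/92 - 90 = -8279/92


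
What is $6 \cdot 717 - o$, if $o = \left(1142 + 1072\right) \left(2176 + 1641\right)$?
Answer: $-8446536$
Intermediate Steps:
$o = 8450838$ ($o = 2214 \cdot 3817 = 8450838$)
$6 \cdot 717 - o = 6 \cdot 717 - 8450838 = 4302 - 8450838 = -8446536$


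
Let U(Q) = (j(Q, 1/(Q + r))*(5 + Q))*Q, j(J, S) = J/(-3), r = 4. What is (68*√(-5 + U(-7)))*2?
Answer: 136*√249/3 ≈ 715.35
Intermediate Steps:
j(J, S) = -J/3 (j(J, S) = J*(-⅓) = -J/3)
U(Q) = -Q²*(5 + Q)/3 (U(Q) = ((-Q/3)*(5 + Q))*Q = (-Q*(5 + Q)/3)*Q = -Q²*(5 + Q)/3)
(68*√(-5 + U(-7)))*2 = (68*√(-5 + (⅓)*(-7)²*(-5 - 1*(-7))))*2 = (68*√(-5 + (⅓)*49*(-5 + 7)))*2 = (68*√(-5 + (⅓)*49*2))*2 = (68*√(-5 + 98/3))*2 = (68*√(83/3))*2 = (68*(√249/3))*2 = (68*√249/3)*2 = 136*√249/3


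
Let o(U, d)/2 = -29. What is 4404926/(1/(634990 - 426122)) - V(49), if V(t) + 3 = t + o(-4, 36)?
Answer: 920048083780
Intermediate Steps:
o(U, d) = -58 (o(U, d) = 2*(-29) = -58)
V(t) = -61 + t (V(t) = -3 + (t - 58) = -3 + (-58 + t) = -61 + t)
4404926/(1/(634990 - 426122)) - V(49) = 4404926/(1/(634990 - 426122)) - (-61 + 49) = 4404926/(1/208868) - 1*(-12) = 4404926/(1/208868) + 12 = 4404926*208868 + 12 = 920048083768 + 12 = 920048083780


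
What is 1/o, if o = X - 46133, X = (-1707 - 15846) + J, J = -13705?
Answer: -1/77391 ≈ -1.2921e-5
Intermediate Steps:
X = -31258 (X = (-1707 - 15846) - 13705 = -17553 - 13705 = -31258)
o = -77391 (o = -31258 - 46133 = -77391)
1/o = 1/(-77391) = -1/77391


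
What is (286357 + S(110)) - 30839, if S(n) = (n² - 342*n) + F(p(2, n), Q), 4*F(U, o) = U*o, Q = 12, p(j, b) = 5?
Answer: 230013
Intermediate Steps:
F(U, o) = U*o/4 (F(U, o) = (U*o)/4 = U*o/4)
S(n) = 15 + n² - 342*n (S(n) = (n² - 342*n) + (¼)*5*12 = (n² - 342*n) + 15 = 15 + n² - 342*n)
(286357 + S(110)) - 30839 = (286357 + (15 + 110² - 342*110)) - 30839 = (286357 + (15 + 12100 - 37620)) - 30839 = (286357 - 25505) - 30839 = 260852 - 30839 = 230013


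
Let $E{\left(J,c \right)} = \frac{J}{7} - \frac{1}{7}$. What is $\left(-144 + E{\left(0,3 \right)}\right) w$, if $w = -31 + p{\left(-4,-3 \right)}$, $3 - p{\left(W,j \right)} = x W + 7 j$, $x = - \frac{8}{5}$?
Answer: $\frac{67603}{35} \approx 1931.5$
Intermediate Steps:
$x = - \frac{8}{5}$ ($x = \left(-8\right) \frac{1}{5} = - \frac{8}{5} \approx -1.6$)
$p{\left(W,j \right)} = 3 - 7 j + \frac{8 W}{5}$ ($p{\left(W,j \right)} = 3 - \left(- \frac{8 W}{5} + 7 j\right) = 3 - \left(7 j - \frac{8 W}{5}\right) = 3 + \left(- 7 j + \frac{8 W}{5}\right) = 3 - 7 j + \frac{8 W}{5}$)
$E{\left(J,c \right)} = - \frac{1}{7} + \frac{J}{7}$ ($E{\left(J,c \right)} = J \frac{1}{7} - \frac{1}{7} = \frac{J}{7} - \frac{1}{7} = - \frac{1}{7} + \frac{J}{7}$)
$w = - \frac{67}{5}$ ($w = -31 + \left(3 - -21 + \frac{8}{5} \left(-4\right)\right) = -31 + \left(3 + 21 - \frac{32}{5}\right) = -31 + \frac{88}{5} = - \frac{67}{5} \approx -13.4$)
$\left(-144 + E{\left(0,3 \right)}\right) w = \left(-144 + \left(- \frac{1}{7} + \frac{1}{7} \cdot 0\right)\right) \left(- \frac{67}{5}\right) = \left(-144 + \left(- \frac{1}{7} + 0\right)\right) \left(- \frac{67}{5}\right) = \left(-144 - \frac{1}{7}\right) \left(- \frac{67}{5}\right) = \left(- \frac{1009}{7}\right) \left(- \frac{67}{5}\right) = \frac{67603}{35}$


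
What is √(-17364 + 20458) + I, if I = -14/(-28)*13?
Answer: 13/2 + √3094 ≈ 62.124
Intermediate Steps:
I = 13/2 (I = -14*(-1/28)*13 = (½)*13 = 13/2 ≈ 6.5000)
√(-17364 + 20458) + I = √(-17364 + 20458) + 13/2 = √3094 + 13/2 = 13/2 + √3094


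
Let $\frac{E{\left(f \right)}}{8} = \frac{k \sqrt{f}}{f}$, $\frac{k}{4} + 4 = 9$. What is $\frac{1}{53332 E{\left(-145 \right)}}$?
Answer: $\frac{i \sqrt{145}}{8533120} \approx 1.4112 \cdot 10^{-6} i$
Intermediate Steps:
$k = 20$ ($k = -16 + 4 \cdot 9 = -16 + 36 = 20$)
$E{\left(f \right)} = \frac{160}{\sqrt{f}}$ ($E{\left(f \right)} = 8 \frac{20 \sqrt{f}}{f} = 8 \frac{20}{\sqrt{f}} = \frac{160}{\sqrt{f}}$)
$\frac{1}{53332 E{\left(-145 \right)}} = \frac{1}{53332 \frac{160}{i \sqrt{145}}} = \frac{1}{53332 \cdot 160 \left(- \frac{i \sqrt{145}}{145}\right)} = \frac{1}{53332 \left(- \frac{32 i \sqrt{145}}{29}\right)} = \frac{\frac{1}{160} i \sqrt{145}}{53332} = \frac{i \sqrt{145}}{8533120}$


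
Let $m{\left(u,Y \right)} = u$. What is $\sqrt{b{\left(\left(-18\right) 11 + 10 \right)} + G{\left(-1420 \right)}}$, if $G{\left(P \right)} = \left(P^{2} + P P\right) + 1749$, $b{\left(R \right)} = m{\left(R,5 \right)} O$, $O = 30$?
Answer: $\sqrt{4028909} \approx 2007.2$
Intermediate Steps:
$b{\left(R \right)} = 30 R$ ($b{\left(R \right)} = R 30 = 30 R$)
$G{\left(P \right)} = 1749 + 2 P^{2}$ ($G{\left(P \right)} = \left(P^{2} + P^{2}\right) + 1749 = 2 P^{2} + 1749 = 1749 + 2 P^{2}$)
$\sqrt{b{\left(\left(-18\right) 11 + 10 \right)} + G{\left(-1420 \right)}} = \sqrt{30 \left(\left(-18\right) 11 + 10\right) + \left(1749 + 2 \left(-1420\right)^{2}\right)} = \sqrt{30 \left(-198 + 10\right) + \left(1749 + 2 \cdot 2016400\right)} = \sqrt{30 \left(-188\right) + \left(1749 + 4032800\right)} = \sqrt{-5640 + 4034549} = \sqrt{4028909}$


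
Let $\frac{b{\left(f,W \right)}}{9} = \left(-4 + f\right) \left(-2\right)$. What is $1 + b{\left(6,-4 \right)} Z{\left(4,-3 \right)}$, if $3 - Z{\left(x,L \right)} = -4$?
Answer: $-251$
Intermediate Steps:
$Z{\left(x,L \right)} = 7$ ($Z{\left(x,L \right)} = 3 - -4 = 3 + 4 = 7$)
$b{\left(f,W \right)} = 72 - 18 f$ ($b{\left(f,W \right)} = 9 \left(-4 + f\right) \left(-2\right) = 9 \left(8 - 2 f\right) = 72 - 18 f$)
$1 + b{\left(6,-4 \right)} Z{\left(4,-3 \right)} = 1 + \left(72 - 108\right) 7 = 1 - 252 = -251$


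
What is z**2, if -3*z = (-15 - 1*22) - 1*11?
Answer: 256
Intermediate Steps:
z = 16 (z = -((-15 - 1*22) - 1*11)/3 = -((-15 - 22) - 11)/3 = -(-37 - 11)/3 = -1/3*(-48) = 16)
z**2 = 16**2 = 256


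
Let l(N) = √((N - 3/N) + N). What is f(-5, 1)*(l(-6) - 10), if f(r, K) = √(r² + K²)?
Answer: -10*√26 + I*√299 ≈ -50.99 + 17.292*I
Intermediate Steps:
f(r, K) = √(K² + r²)
l(N) = √(-3/N + 2*N)
f(-5, 1)*(l(-6) - 10) = √(1² + (-5)²)*(√(-3/(-6) + 2*(-6)) - 10) = √(1 + 25)*(√(-3*(-⅙) - 12) - 10) = √26*(√(½ - 12) - 10) = √26*(√(-23/2) - 10) = √26*(I*√46/2 - 10) = √26*(-10 + I*√46/2)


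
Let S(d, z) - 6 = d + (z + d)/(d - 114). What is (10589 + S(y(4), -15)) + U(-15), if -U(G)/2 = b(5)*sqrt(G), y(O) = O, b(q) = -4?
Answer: 105991/10 + 8*I*sqrt(15) ≈ 10599.0 + 30.984*I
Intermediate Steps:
S(d, z) = 6 + d + (d + z)/(-114 + d) (S(d, z) = 6 + (d + (z + d)/(d - 114)) = 6 + (d + (d + z)/(-114 + d)) = 6 + d + (d + z)/(-114 + d))
U(G) = 8*sqrt(G) (U(G) = -(-8)*sqrt(G) = 8*sqrt(G))
(10589 + S(y(4), -15)) + U(-15) = (10589 + (-684 - 15 + 4**2 - 107*4)/(-114 + 4)) + 8*sqrt(-15) = (10589 + (-684 - 15 + 16 - 428)/(-110)) + 8*(I*sqrt(15)) = (10589 - 1/110*(-1111)) + 8*I*sqrt(15) = (10589 + 101/10) + 8*I*sqrt(15) = 105991/10 + 8*I*sqrt(15)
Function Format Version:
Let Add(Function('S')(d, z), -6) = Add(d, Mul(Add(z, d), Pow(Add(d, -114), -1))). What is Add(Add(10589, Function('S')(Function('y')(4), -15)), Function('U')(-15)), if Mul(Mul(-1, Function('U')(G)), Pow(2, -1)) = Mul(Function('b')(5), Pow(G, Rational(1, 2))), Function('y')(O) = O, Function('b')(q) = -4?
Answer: Add(Rational(105991, 10), Mul(8, I, Pow(15, Rational(1, 2)))) ≈ Add(10599., Mul(30.984, I))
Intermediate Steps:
Function('S')(d, z) = Add(6, d, Mul(Pow(Add(-114, d), -1), Add(d, z))) (Function('S')(d, z) = Add(6, Add(d, Mul(Add(z, d), Pow(Add(d, -114), -1)))) = Add(6, Add(d, Mul(Add(d, z), Pow(Add(-114, d), -1)))) = Add(6, Add(d, Mul(Pow(Add(-114, d), -1), Add(d, z)))) = Add(6, d, Mul(Pow(Add(-114, d), -1), Add(d, z))))
Function('U')(G) = Mul(8, Pow(G, Rational(1, 2))) (Function('U')(G) = Mul(-2, Mul(-4, Pow(G, Rational(1, 2)))) = Mul(8, Pow(G, Rational(1, 2))))
Add(Add(10589, Function('S')(Function('y')(4), -15)), Function('U')(-15)) = Add(Add(10589, Mul(Pow(Add(-114, 4), -1), Add(-684, -15, Pow(4, 2), Mul(-107, 4)))), Mul(8, Pow(-15, Rational(1, 2)))) = Add(Add(10589, Mul(Pow(-110, -1), Add(-684, -15, 16, -428))), Mul(8, Mul(I, Pow(15, Rational(1, 2))))) = Add(Add(10589, Mul(Rational(-1, 110), -1111)), Mul(8, I, Pow(15, Rational(1, 2)))) = Add(Add(10589, Rational(101, 10)), Mul(8, I, Pow(15, Rational(1, 2)))) = Add(Rational(105991, 10), Mul(8, I, Pow(15, Rational(1, 2))))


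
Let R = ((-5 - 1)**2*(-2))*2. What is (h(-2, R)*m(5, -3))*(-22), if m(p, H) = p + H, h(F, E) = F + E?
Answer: 6424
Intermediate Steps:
R = -144 (R = ((-6)**2*(-2))*2 = (36*(-2))*2 = -72*2 = -144)
h(F, E) = E + F
m(p, H) = H + p
(h(-2, R)*m(5, -3))*(-22) = ((-144 - 2)*(-3 + 5))*(-22) = -146*2*(-22) = -292*(-22) = 6424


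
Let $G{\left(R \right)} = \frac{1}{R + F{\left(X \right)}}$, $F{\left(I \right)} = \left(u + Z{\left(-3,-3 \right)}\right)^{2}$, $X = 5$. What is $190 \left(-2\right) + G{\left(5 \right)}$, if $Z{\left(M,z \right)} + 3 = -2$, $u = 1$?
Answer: $- \frac{7979}{21} \approx -379.95$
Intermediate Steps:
$Z{\left(M,z \right)} = -5$ ($Z{\left(M,z \right)} = -3 - 2 = -5$)
$F{\left(I \right)} = 16$ ($F{\left(I \right)} = \left(1 - 5\right)^{2} = \left(-4\right)^{2} = 16$)
$G{\left(R \right)} = \frac{1}{16 + R}$ ($G{\left(R \right)} = \frac{1}{R + 16} = \frac{1}{16 + R}$)
$190 \left(-2\right) + G{\left(5 \right)} = 190 \left(-2\right) + \frac{1}{16 + 5} = -380 + \frac{1}{21} = - \frac{7979}{21}$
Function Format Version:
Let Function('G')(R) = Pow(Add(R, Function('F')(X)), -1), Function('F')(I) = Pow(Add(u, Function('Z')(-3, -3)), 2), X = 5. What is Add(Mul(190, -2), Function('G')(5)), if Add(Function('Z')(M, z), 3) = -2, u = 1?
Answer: Rational(-7979, 21) ≈ -379.95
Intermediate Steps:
Function('Z')(M, z) = -5 (Function('Z')(M, z) = Add(-3, -2) = -5)
Function('F')(I) = 16 (Function('F')(I) = Pow(Add(1, -5), 2) = Pow(-4, 2) = 16)
Function('G')(R) = Pow(Add(16, R), -1) (Function('G')(R) = Pow(Add(R, 16), -1) = Pow(Add(16, R), -1))
Add(Mul(190, -2), Function('G')(5)) = Add(Mul(190, -2), Pow(Add(16, 5), -1)) = Add(-380, Pow(21, -1)) = Add(-380, Rational(1, 21)) = Rational(-7979, 21)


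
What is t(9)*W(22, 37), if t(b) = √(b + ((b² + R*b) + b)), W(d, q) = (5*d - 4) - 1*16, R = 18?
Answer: 270*√29 ≈ 1454.0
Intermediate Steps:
W(d, q) = -20 + 5*d (W(d, q) = (-4 + 5*d) - 16 = -20 + 5*d)
t(b) = √(b² + 20*b) (t(b) = √(b + ((b² + 18*b) + b)) = √(b + (b² + 19*b)) = √(b² + 20*b))
t(9)*W(22, 37) = √(9*(20 + 9))*(-20 + 5*22) = √(9*29)*(-20 + 110) = √261*90 = (3*√29)*90 = 270*√29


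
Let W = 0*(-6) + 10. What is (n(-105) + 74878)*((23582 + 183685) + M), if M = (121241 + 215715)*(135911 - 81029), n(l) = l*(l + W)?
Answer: 1569188774125527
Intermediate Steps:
W = 10 (W = 0 + 10 = 10)
n(l) = l*(10 + l) (n(l) = l*(l + 10) = l*(10 + l))
M = 18492819192 (M = 336956*54882 = 18492819192)
(n(-105) + 74878)*((23582 + 183685) + M) = (-105*(10 - 105) + 74878)*((23582 + 183685) + 18492819192) = (-105*(-95) + 74878)*(207267 + 18492819192) = (9975 + 74878)*18493026459 = 84853*18493026459 = 1569188774125527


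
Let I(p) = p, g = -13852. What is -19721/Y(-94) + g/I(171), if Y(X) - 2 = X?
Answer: 2097907/15732 ≈ 133.35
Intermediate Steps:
Y(X) = 2 + X
-19721/Y(-94) + g/I(171) = -19721/(2 - 94) - 13852/171 = -19721/(-92) - 13852*1/171 = -19721*(-1/92) - 13852/171 = 19721/92 - 13852/171 = 2097907/15732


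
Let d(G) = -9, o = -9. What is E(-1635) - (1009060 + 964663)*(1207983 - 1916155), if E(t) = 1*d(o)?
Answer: 1397735364347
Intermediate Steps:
E(t) = -9 (E(t) = 1*(-9) = -9)
E(-1635) - (1009060 + 964663)*(1207983 - 1916155) = -9 - (1009060 + 964663)*(1207983 - 1916155) = -9 - 1973723*(-708172) = -9 - 1*(-1397735364356) = -9 + 1397735364356 = 1397735364347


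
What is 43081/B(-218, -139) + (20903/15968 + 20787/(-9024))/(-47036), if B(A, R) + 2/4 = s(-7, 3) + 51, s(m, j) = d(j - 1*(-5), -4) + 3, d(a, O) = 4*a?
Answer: 553008572486833/1097519346432 ≈ 503.87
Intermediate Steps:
s(m, j) = 23 + 4*j (s(m, j) = 4*(j - 1*(-5)) + 3 = 4*(j + 5) + 3 = 4*(5 + j) + 3 = (20 + 4*j) + 3 = 23 + 4*j)
B(A, R) = 171/2 (B(A, R) = -1/2 + ((23 + 4*3) + 51) = -1/2 + ((23 + 12) + 51) = -1/2 + (35 + 51) = -1/2 + 86 = 171/2)
43081/B(-218, -139) + (20903/15968 + 20787/(-9024))/(-47036) = 43081/(171/2) + (20903/15968 + 20787/(-9024))/(-47036) = 43081*(2/171) + (20903*(1/15968) + 20787*(-1/9024))*(-1/47036) = 86162/171 + (20903/15968 - 6929/3008)*(-1/47036) = 86162/171 - 1492689/1500992*(-1/47036) = 86162/171 + 135699/6418241792 = 553008572486833/1097519346432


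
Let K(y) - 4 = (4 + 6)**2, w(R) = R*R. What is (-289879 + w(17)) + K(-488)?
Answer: -289486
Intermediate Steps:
w(R) = R**2
K(y) = 104 (K(y) = 4 + (4 + 6)**2 = 4 + 10**2 = 4 + 100 = 104)
(-289879 + w(17)) + K(-488) = (-289879 + 17**2) + 104 = (-289879 + 289) + 104 = -289590 + 104 = -289486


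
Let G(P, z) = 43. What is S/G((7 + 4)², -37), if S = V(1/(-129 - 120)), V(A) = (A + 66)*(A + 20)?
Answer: 81819907/2666043 ≈ 30.690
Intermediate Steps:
V(A) = (20 + A)*(66 + A) (V(A) = (66 + A)*(20 + A) = (20 + A)*(66 + A))
S = 81819907/62001 (S = 1320 + (1/(-129 - 120))² + 86/(-129 - 120) = 1320 + (1/(-249))² + 86/(-249) = 1320 + (-1/249)² + 86*(-1/249) = 1320 + 1/62001 - 86/249 = 81819907/62001 ≈ 1319.7)
S/G((7 + 4)², -37) = (81819907/62001)/43 = (81819907/62001)*(1/43) = 81819907/2666043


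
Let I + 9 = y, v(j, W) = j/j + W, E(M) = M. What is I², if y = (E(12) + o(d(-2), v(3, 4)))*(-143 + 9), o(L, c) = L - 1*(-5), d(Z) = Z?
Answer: 4076361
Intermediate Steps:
v(j, W) = 1 + W
o(L, c) = 5 + L (o(L, c) = L + 5 = 5 + L)
y = -2010 (y = (12 + (5 - 2))*(-143 + 9) = (12 + 3)*(-134) = 15*(-134) = -2010)
I = -2019 (I = -9 - 2010 = -2019)
I² = (-2019)² = 4076361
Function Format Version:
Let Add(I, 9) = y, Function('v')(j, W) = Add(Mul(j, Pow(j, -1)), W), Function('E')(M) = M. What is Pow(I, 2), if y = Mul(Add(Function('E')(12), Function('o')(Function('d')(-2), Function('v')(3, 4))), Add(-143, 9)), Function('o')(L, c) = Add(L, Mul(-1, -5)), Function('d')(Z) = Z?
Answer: 4076361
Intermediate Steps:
Function('v')(j, W) = Add(1, W)
Function('o')(L, c) = Add(5, L) (Function('o')(L, c) = Add(L, 5) = Add(5, L))
y = -2010 (y = Mul(Add(12, Add(5, -2)), Add(-143, 9)) = Mul(Add(12, 3), -134) = Mul(15, -134) = -2010)
I = -2019 (I = Add(-9, -2010) = -2019)
Pow(I, 2) = Pow(-2019, 2) = 4076361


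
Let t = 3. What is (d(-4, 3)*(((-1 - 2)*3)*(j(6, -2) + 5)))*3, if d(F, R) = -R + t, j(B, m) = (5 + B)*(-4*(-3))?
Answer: 0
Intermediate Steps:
j(B, m) = 60 + 12*B (j(B, m) = (5 + B)*12 = 60 + 12*B)
d(F, R) = 3 - R (d(F, R) = -R + 3 = 3 - R)
(d(-4, 3)*(((-1 - 2)*3)*(j(6, -2) + 5)))*3 = ((3 - 1*3)*(((-1 - 2)*3)*((60 + 12*6) + 5)))*3 = ((3 - 3)*((-3*3)*((60 + 72) + 5)))*3 = (0*(-9*(132 + 5)))*3 = (0*(-9*137))*3 = (0*(-1233))*3 = 0*3 = 0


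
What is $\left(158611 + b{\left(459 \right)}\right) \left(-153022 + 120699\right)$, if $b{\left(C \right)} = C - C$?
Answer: $-5126783353$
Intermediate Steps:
$b{\left(C \right)} = 0$
$\left(158611 + b{\left(459 \right)}\right) \left(-153022 + 120699\right) = \left(158611 + 0\right) \left(-153022 + 120699\right) = 158611 \left(-32323\right) = -5126783353$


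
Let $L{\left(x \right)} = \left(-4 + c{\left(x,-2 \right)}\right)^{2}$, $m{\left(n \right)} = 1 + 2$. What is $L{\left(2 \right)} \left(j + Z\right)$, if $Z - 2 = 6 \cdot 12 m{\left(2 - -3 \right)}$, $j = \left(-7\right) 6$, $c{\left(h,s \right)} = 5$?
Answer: $176$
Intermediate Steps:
$m{\left(n \right)} = 3$
$L{\left(x \right)} = 1$ ($L{\left(x \right)} = \left(-4 + 5\right)^{2} = 1^{2} = 1$)
$j = -42$
$Z = 218$ ($Z = 2 + 6 \cdot 12 \cdot 3 = 2 + 72 \cdot 3 = 2 + 216 = 218$)
$L{\left(2 \right)} \left(j + Z\right) = 1 \left(-42 + 218\right) = 1 \cdot 176 = 176$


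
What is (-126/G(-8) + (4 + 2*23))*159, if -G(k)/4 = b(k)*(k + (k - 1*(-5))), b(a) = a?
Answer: 1409217/176 ≈ 8006.9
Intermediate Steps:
G(k) = -4*k*(5 + 2*k) (G(k) = -4*k*(k + (k - 1*(-5))) = -4*k*(k + (k + 5)) = -4*k*(k + (5 + k)) = -4*k*(5 + 2*k))
(-126/G(-8) + (4 + 2*23))*159 = (-126*1/(32*(5 + 2*(-8))) + (4 + 2*23))*159 = (-126*1/(32*(5 - 16)) + (4 + 46))*159 = (-126/((-4*(-8)*(-11))) + 50)*159 = (-126/(-352) + 50)*159 = (-126*(-1/352) + 50)*159 = (63/176 + 50)*159 = (8863/176)*159 = 1409217/176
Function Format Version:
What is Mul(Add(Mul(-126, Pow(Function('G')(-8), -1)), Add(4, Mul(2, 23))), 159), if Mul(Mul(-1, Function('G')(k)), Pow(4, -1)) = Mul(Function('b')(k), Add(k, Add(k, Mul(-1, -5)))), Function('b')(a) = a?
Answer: Rational(1409217, 176) ≈ 8006.9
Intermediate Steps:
Function('G')(k) = Mul(-4, k, Add(5, Mul(2, k))) (Function('G')(k) = Mul(-4, Mul(k, Add(k, Add(k, Mul(-1, -5))))) = Mul(-4, Mul(k, Add(k, Add(k, 5)))) = Mul(-4, Mul(k, Add(k, Add(5, k)))) = Mul(-4, Mul(k, Add(5, Mul(2, k)))) = Mul(-4, k, Add(5, Mul(2, k))))
Mul(Add(Mul(-126, Pow(Function('G')(-8), -1)), Add(4, Mul(2, 23))), 159) = Mul(Add(Mul(-126, Pow(Mul(-4, -8, Add(5, Mul(2, -8))), -1)), Add(4, Mul(2, 23))), 159) = Mul(Add(Mul(-126, Pow(Mul(-4, -8, Add(5, -16)), -1)), Add(4, 46)), 159) = Mul(Add(Mul(-126, Pow(Mul(-4, -8, -11), -1)), 50), 159) = Mul(Add(Mul(-126, Pow(-352, -1)), 50), 159) = Mul(Add(Mul(-126, Rational(-1, 352)), 50), 159) = Mul(Add(Rational(63, 176), 50), 159) = Mul(Rational(8863, 176), 159) = Rational(1409217, 176)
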